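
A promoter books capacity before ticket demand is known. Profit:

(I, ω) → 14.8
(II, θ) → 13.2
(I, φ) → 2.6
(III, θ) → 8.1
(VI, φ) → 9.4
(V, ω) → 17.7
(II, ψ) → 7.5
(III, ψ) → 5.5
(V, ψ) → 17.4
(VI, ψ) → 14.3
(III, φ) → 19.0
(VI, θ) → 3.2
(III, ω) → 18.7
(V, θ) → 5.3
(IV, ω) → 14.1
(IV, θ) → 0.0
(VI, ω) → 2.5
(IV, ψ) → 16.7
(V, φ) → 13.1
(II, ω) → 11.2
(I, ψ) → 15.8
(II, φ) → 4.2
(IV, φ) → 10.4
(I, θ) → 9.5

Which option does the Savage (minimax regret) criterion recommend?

V

Column bests: θ=13.2, φ=19.0, ψ=17.4, ω=18.7.
I regrets: 3.7, 16.4, 1.6, 3.9 → max 16.4
II regrets: 0.0, 14.8, 9.9, 7.5 → max 14.8
III regrets: 5.1, 0.0, 11.9, 0.0 → max 11.9
IV regrets: 13.2, 8.6, 0.7, 4.6 → max 13.2
V regrets: 7.9, 5.9, 0.0, 1.0 → max 7.9
VI regrets: 10.0, 9.6, 3.1, 16.2 → max 16.2
Smallest max regret = 7.9 → V.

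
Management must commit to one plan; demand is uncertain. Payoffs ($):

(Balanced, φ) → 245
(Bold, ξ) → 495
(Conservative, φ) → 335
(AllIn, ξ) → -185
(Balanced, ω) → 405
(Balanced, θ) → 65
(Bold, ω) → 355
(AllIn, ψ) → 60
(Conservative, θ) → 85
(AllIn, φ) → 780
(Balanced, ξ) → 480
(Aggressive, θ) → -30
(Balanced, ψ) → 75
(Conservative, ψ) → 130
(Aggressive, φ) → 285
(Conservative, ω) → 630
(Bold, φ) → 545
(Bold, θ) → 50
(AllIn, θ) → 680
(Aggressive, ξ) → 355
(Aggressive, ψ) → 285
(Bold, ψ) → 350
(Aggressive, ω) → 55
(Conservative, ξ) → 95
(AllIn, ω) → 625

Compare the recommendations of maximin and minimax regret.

Row minima: Conservative=85, Balanced=65, Aggressive=-30, Bold=50, AllIn=-185
Best worst-case = 85 → Conservative.
Column bests: θ=680, φ=780, ψ=350, ω=630, ξ=495.
Conservative regrets: 595, 445, 220, 0, 400 → max 595
Balanced regrets: 615, 535, 275, 225, 15 → max 615
Aggressive regrets: 710, 495, 65, 575, 140 → max 710
Bold regrets: 630, 235, 0, 275, 0 → max 630
AllIn regrets: 0, 0, 290, 5, 680 → max 680
Smallest max regret = 595 → Conservative.

maximin → Conservative; minimax regret → Conservative (agree)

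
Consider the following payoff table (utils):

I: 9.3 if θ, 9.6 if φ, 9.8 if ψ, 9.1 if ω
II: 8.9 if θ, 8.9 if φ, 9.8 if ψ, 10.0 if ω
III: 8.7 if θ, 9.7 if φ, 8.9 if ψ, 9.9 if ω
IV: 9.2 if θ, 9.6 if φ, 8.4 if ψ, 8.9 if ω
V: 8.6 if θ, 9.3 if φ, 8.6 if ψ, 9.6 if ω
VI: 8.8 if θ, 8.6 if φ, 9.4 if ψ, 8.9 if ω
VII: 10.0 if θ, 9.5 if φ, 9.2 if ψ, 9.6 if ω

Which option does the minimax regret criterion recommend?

VII

Column bests: θ=10.0, φ=9.7, ψ=9.8, ω=10.0.
I regrets: 0.7, 0.1, 0.0, 0.9 → max 0.9
II regrets: 1.1, 0.8, 0.0, 0.0 → max 1.1
III regrets: 1.3, 0.0, 0.9, 0.1 → max 1.3
IV regrets: 0.8, 0.1, 1.4, 1.1 → max 1.4
V regrets: 1.4, 0.4, 1.2, 0.4 → max 1.4
VI regrets: 1.2, 1.1, 0.4, 1.1 → max 1.2
VII regrets: 0.0, 0.2, 0.6, 0.4 → max 0.6
Smallest max regret = 0.6 → VII.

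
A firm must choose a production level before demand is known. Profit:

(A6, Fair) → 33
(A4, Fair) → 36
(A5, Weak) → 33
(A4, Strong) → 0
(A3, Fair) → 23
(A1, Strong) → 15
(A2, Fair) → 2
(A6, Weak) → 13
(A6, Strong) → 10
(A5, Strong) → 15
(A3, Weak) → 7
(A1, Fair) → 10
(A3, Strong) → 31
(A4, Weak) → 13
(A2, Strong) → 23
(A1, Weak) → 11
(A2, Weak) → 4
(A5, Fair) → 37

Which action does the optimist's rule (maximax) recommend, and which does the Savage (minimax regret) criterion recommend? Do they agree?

maximax → A5; minimax regret → A5 (agree)

Row maxima: A1=15, A2=23, A3=31, A4=36, A5=37, A6=33
Best best-case = 37 → A5.
Column bests: Weak=33, Fair=37, Strong=31.
A1 regrets: 22, 27, 16 → max 27
A2 regrets: 29, 35, 8 → max 35
A3 regrets: 26, 14, 0 → max 26
A4 regrets: 20, 1, 31 → max 31
A5 regrets: 0, 0, 16 → max 16
A6 regrets: 20, 4, 21 → max 21
Smallest max regret = 16 → A5.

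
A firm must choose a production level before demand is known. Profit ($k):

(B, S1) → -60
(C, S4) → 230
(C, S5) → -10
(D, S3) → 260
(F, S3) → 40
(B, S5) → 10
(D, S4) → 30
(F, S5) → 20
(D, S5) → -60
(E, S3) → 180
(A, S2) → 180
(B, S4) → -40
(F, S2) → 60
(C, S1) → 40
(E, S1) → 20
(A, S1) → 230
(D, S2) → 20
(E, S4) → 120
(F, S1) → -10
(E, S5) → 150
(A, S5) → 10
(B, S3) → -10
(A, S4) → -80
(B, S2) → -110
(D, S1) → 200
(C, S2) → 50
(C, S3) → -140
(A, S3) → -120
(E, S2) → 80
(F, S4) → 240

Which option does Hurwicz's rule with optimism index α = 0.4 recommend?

F

A: 0.4·230 + 0.6·(-120) = 20
B: 0.4·10 + 0.6·(-110) = -62
C: 0.4·230 + 0.6·(-140) = 8
D: 0.4·260 + 0.6·(-60) = 68
E: 0.4·180 + 0.6·20 = 84
F: 0.4·240 + 0.6·(-10) = 90
Highest Hurwicz score = 90 → F.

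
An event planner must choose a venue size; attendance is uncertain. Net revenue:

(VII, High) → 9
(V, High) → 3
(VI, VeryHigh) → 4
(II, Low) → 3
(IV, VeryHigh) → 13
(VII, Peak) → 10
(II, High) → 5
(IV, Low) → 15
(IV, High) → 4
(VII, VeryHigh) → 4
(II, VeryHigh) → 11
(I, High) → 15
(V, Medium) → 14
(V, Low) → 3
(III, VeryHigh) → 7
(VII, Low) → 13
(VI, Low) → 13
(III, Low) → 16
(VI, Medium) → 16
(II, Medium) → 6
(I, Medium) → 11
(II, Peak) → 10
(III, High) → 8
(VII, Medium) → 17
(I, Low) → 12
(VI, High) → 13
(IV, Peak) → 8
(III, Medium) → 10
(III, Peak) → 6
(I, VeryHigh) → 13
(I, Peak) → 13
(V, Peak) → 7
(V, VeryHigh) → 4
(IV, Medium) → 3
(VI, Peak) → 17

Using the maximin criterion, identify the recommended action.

I

Row minima: I=11, II=3, III=6, IV=3, V=3, VI=4, VII=4
Best worst-case = 11 → I.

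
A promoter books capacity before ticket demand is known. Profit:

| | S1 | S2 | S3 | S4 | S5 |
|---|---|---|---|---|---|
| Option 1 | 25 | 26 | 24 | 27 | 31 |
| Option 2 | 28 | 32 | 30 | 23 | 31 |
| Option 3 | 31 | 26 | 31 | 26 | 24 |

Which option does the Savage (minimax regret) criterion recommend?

Column bests: S1=31, S2=32, S3=31, S4=27, S5=31.
Option 1 regrets: 6, 6, 7, 0, 0 → max 7
Option 2 regrets: 3, 0, 1, 4, 0 → max 4
Option 3 regrets: 0, 6, 0, 1, 7 → max 7
Smallest max regret = 4 → Option 2.

Option 2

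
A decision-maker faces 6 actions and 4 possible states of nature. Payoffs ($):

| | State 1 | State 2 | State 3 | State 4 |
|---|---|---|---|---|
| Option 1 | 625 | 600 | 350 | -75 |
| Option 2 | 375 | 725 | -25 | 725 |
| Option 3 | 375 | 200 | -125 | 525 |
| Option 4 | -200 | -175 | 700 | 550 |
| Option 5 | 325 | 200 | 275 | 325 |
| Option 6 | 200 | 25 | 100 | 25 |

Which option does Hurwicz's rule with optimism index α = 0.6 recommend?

Option 2

Option 1: 0.6·625 + 0.4·(-75) = 345
Option 2: 0.6·725 + 0.4·(-25) = 425
Option 3: 0.6·525 + 0.4·(-125) = 265
Option 4: 0.6·700 + 0.4·(-200) = 340
Option 5: 0.6·325 + 0.4·200 = 275
Option 6: 0.6·200 + 0.4·25 = 130
Highest Hurwicz score = 425 → Option 2.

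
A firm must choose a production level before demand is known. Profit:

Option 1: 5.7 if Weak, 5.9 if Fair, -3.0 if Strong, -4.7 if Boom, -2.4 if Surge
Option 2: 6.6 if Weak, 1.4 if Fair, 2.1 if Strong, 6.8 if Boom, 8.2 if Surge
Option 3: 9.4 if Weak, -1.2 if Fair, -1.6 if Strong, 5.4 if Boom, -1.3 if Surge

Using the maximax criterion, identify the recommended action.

Row maxima: Option 1=5.9, Option 2=8.2, Option 3=9.4
Best best-case = 9.4 → Option 3.

Option 3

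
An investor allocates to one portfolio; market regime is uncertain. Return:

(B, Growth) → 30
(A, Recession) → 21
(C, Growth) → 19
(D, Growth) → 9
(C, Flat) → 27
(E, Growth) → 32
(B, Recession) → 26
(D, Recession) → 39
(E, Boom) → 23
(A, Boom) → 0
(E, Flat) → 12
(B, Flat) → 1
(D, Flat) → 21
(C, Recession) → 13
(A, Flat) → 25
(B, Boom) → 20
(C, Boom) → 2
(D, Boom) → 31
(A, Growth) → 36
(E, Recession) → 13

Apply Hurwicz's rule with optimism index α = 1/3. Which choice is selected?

A: 1/3·36 + 2/3·0 = 12
B: 1/3·30 + 2/3·1 = 32/3
C: 1/3·27 + 2/3·2 = 31/3
D: 1/3·39 + 2/3·9 = 19
E: 1/3·32 + 2/3·12 = 56/3
Highest Hurwicz score = 19 → D.

D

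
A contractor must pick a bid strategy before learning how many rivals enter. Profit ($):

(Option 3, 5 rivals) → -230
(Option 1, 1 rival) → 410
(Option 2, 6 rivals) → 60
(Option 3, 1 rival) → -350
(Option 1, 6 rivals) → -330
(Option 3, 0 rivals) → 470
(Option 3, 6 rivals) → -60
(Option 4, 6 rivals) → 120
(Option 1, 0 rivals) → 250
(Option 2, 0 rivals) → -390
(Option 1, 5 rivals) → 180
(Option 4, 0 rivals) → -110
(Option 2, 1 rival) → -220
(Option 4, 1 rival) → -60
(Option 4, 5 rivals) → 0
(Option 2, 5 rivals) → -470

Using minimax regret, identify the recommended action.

Column bests: 0 rivals=470, 1 rival=410, 5 rivals=180, 6 rivals=120.
Option 1 regrets: 220, 0, 0, 450 → max 450
Option 2 regrets: 860, 630, 650, 60 → max 860
Option 3 regrets: 0, 760, 410, 180 → max 760
Option 4 regrets: 580, 470, 180, 0 → max 580
Smallest max regret = 450 → Option 1.

Option 1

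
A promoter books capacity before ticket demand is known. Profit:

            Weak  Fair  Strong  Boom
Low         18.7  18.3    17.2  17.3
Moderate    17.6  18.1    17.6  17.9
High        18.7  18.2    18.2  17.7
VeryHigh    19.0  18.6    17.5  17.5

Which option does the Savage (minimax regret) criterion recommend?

Column bests: Weak=19.0, Fair=18.6, Strong=18.2, Boom=17.9.
Low regrets: 0.3, 0.3, 1.0, 0.6 → max 1.0
Moderate regrets: 1.4, 0.5, 0.6, 0.0 → max 1.4
High regrets: 0.3, 0.4, 0.0, 0.2 → max 0.4
VeryHigh regrets: 0.0, 0.0, 0.7, 0.4 → max 0.7
Smallest max regret = 0.4 → High.

High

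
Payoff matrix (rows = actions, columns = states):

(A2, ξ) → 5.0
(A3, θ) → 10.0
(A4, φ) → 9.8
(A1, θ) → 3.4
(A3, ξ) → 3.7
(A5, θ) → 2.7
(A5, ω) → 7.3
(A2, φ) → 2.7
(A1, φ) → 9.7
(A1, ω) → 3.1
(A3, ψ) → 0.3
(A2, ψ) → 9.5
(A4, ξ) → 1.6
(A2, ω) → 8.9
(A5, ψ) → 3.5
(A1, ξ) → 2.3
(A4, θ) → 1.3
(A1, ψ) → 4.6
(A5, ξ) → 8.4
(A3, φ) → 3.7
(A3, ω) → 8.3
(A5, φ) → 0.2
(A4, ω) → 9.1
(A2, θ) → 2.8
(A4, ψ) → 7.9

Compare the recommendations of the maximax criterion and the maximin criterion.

Row maxima: A1=9.7, A2=9.5, A3=10.0, A4=9.8, A5=8.4
Best best-case = 10.0 → A3.
Row minima: A1=2.3, A2=2.7, A3=0.3, A4=1.3, A5=0.2
Best worst-case = 2.7 → A2.

maximax → A3; maximin → A2 (disagree)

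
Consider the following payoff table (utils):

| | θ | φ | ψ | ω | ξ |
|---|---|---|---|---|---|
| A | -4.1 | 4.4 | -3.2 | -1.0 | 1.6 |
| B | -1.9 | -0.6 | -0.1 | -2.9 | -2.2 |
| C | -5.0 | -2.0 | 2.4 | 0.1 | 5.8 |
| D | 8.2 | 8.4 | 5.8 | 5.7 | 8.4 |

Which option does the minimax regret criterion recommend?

Column bests: θ=8.2, φ=8.4, ψ=5.8, ω=5.7, ξ=8.4.
A regrets: 12.3, 4.0, 9.0, 6.7, 6.8 → max 12.3
B regrets: 10.1, 9.0, 5.9, 8.6, 10.6 → max 10.6
C regrets: 13.2, 10.4, 3.4, 5.6, 2.6 → max 13.2
D regrets: 0.0, 0.0, 0.0, 0.0, 0.0 → max 0.0
Smallest max regret = 0.0 → D.

D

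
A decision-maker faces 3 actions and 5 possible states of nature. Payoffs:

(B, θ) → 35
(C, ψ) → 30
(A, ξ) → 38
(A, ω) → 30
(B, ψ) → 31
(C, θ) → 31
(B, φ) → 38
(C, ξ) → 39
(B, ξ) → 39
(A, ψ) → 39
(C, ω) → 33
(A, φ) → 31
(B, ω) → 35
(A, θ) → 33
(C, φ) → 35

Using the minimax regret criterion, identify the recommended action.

Column bests: θ=35, φ=38, ψ=39, ω=35, ξ=39.
A regrets: 2, 7, 0, 5, 1 → max 7
B regrets: 0, 0, 8, 0, 0 → max 8
C regrets: 4, 3, 9, 2, 0 → max 9
Smallest max regret = 7 → A.

A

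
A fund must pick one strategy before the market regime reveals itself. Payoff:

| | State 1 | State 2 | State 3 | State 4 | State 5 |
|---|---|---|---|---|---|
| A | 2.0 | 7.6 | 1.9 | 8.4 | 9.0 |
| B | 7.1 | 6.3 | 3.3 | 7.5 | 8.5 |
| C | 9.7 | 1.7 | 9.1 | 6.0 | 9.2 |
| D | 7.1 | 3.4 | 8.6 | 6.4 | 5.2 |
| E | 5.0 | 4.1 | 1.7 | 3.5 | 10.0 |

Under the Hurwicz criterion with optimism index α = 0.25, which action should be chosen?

D

A: 0.25·9.0 + 0.75·1.9 = 3.675
B: 0.25·8.5 + 0.75·3.3 = 4.6
C: 0.25·9.7 + 0.75·1.7 = 3.7
D: 0.25·8.6 + 0.75·3.4 = 4.7
E: 0.25·10.0 + 0.75·1.7 = 3.775
Highest Hurwicz score = 4.7 → D.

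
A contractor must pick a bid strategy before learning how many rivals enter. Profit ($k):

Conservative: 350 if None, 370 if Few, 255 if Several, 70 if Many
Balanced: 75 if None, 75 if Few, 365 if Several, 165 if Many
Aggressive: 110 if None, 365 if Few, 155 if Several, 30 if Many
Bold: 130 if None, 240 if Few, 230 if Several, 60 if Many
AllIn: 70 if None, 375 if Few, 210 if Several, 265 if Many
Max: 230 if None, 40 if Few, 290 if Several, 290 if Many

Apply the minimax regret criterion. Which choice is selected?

Column bests: None=350, Few=375, Several=365, Many=290.
Conservative regrets: 0, 5, 110, 220 → max 220
Balanced regrets: 275, 300, 0, 125 → max 300
Aggressive regrets: 240, 10, 210, 260 → max 260
Bold regrets: 220, 135, 135, 230 → max 230
AllIn regrets: 280, 0, 155, 25 → max 280
Max regrets: 120, 335, 75, 0 → max 335
Smallest max regret = 220 → Conservative.

Conservative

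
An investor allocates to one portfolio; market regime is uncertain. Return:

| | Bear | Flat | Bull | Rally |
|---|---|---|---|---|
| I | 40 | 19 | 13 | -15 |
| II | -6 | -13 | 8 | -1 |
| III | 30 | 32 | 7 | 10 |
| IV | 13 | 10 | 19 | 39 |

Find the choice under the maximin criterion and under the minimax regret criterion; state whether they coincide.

Row minima: I=-15, II=-13, III=7, IV=10
Best worst-case = 10 → IV.
Column bests: Bear=40, Flat=32, Bull=19, Rally=39.
I regrets: 0, 13, 6, 54 → max 54
II regrets: 46, 45, 11, 40 → max 46
III regrets: 10, 0, 12, 29 → max 29
IV regrets: 27, 22, 0, 0 → max 27
Smallest max regret = 27 → IV.

maximin → IV; minimax regret → IV (agree)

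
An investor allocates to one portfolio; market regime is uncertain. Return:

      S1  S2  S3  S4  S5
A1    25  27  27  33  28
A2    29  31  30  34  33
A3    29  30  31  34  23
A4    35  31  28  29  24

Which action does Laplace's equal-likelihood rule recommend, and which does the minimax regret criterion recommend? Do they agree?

laplace → A2; minimax regret → A2 (agree)

Row averages: A1=28, A2=31.4, A3=29.4, A4=29.4
Highest average = 31.4 → A2.
Column bests: S1=35, S2=31, S3=31, S4=34, S5=33.
A1 regrets: 10, 4, 4, 1, 5 → max 10
A2 regrets: 6, 0, 1, 0, 0 → max 6
A3 regrets: 6, 1, 0, 0, 10 → max 10
A4 regrets: 0, 0, 3, 5, 9 → max 9
Smallest max regret = 6 → A2.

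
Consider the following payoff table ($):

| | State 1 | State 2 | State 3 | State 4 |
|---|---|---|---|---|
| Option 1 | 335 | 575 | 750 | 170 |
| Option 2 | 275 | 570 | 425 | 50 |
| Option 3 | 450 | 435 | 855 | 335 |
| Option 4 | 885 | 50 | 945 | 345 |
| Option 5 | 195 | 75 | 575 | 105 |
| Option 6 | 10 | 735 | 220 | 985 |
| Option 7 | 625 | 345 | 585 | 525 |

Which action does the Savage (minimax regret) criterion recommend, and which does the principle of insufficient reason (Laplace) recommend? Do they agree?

minimax regret → Option 7; laplace → Option 4 (disagree)

Column bests: State 1=885, State 2=735, State 3=945, State 4=985.
Option 1 regrets: 550, 160, 195, 815 → max 815
Option 2 regrets: 610, 165, 520, 935 → max 935
Option 3 regrets: 435, 300, 90, 650 → max 650
Option 4 regrets: 0, 685, 0, 640 → max 685
Option 5 regrets: 690, 660, 370, 880 → max 880
Option 6 regrets: 875, 0, 725, 0 → max 875
Option 7 regrets: 260, 390, 360, 460 → max 460
Smallest max regret = 460 → Option 7.
Row averages: Option 1=457.5, Option 2=330, Option 3=518.75, Option 4=556.25, Option 5=237.5, Option 6=487.5, Option 7=520
Highest average = 556.25 → Option 4.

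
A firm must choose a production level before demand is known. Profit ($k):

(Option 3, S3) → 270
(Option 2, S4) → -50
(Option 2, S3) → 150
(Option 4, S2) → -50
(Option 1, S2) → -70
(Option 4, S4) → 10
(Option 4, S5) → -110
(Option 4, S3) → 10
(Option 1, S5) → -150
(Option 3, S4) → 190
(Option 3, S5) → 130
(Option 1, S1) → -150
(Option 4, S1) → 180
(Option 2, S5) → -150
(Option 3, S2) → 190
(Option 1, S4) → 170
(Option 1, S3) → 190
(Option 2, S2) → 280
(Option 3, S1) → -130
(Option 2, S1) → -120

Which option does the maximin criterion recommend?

Option 4

Row minima: Option 1=-150, Option 2=-150, Option 3=-130, Option 4=-110
Best worst-case = -110 → Option 4.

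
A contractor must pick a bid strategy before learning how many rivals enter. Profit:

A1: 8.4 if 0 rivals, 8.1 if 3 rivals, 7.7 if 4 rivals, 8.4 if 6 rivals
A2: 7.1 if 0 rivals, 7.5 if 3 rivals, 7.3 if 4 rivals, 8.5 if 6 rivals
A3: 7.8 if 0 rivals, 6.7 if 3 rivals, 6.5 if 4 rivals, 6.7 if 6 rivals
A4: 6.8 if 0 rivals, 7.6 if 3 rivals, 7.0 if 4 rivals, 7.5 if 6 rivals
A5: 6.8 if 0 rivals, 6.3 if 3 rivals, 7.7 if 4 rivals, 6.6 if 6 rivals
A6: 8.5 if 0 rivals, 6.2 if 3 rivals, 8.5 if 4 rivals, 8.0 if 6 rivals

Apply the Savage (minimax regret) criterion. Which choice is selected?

Column bests: 0 rivals=8.5, 3 rivals=8.1, 4 rivals=8.5, 6 rivals=8.5.
A1 regrets: 0.1, 0.0, 0.8, 0.1 → max 0.8
A2 regrets: 1.4, 0.6, 1.2, 0.0 → max 1.4
A3 regrets: 0.7, 1.4, 2.0, 1.8 → max 2.0
A4 regrets: 1.7, 0.5, 1.5, 1.0 → max 1.7
A5 regrets: 1.7, 1.8, 0.8, 1.9 → max 1.9
A6 regrets: 0.0, 1.9, 0.0, 0.5 → max 1.9
Smallest max regret = 0.8 → A1.

A1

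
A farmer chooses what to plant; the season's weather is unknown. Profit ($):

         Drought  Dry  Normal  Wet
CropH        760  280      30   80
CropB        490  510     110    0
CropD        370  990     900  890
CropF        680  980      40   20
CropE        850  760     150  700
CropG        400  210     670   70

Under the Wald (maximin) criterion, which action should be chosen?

CropD

Row minima: CropH=30, CropB=0, CropD=370, CropF=20, CropE=150, CropG=70
Best worst-case = 370 → CropD.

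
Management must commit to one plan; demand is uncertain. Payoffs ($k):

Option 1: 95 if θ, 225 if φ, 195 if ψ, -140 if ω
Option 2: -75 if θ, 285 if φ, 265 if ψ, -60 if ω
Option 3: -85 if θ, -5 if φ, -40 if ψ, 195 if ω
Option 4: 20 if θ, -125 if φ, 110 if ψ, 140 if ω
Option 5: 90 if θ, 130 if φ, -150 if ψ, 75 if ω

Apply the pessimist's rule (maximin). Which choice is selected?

Row minima: Option 1=-140, Option 2=-75, Option 3=-85, Option 4=-125, Option 5=-150
Best worst-case = -75 → Option 2.

Option 2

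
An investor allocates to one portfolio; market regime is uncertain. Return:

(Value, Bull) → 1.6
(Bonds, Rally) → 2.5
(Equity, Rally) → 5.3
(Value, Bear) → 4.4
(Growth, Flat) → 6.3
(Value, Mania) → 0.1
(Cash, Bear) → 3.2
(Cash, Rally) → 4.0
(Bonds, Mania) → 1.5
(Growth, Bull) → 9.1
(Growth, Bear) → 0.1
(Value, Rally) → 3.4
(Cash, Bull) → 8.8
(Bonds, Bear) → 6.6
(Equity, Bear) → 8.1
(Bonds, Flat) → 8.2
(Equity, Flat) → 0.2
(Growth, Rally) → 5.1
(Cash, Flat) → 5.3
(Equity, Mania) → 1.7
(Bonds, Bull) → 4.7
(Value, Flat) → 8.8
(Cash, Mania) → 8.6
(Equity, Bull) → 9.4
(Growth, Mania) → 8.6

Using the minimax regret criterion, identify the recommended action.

Column bests: Bear=8.1, Flat=8.8, Bull=9.4, Rally=5.3, Mania=8.6.
Bonds regrets: 1.5, 0.6, 4.7, 2.8, 7.1 → max 7.1
Equity regrets: 0.0, 8.6, 0.0, 0.0, 6.9 → max 8.6
Growth regrets: 8.0, 2.5, 0.3, 0.2, 0.0 → max 8.0
Cash regrets: 4.9, 3.5, 0.6, 1.3, 0.0 → max 4.9
Value regrets: 3.7, 0.0, 7.8, 1.9, 8.5 → max 8.5
Smallest max regret = 4.9 → Cash.

Cash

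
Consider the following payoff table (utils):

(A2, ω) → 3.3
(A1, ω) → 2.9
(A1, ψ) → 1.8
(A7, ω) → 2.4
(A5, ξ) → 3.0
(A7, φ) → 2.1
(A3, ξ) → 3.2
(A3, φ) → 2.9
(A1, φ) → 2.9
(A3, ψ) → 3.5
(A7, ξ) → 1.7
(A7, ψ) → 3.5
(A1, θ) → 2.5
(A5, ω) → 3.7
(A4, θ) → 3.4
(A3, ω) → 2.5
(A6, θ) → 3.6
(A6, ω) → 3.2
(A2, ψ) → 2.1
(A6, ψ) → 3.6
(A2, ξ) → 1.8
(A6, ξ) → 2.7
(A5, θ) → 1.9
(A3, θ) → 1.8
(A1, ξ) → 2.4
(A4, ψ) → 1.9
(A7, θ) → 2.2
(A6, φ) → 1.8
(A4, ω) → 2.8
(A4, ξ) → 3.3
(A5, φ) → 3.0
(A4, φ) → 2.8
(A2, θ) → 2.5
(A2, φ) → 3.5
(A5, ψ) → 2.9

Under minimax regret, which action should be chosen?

Column bests: θ=3.6, φ=3.5, ψ=3.6, ω=3.7, ξ=3.3.
A1 regrets: 1.1, 0.6, 1.8, 0.8, 0.9 → max 1.8
A2 regrets: 1.1, 0.0, 1.5, 0.4, 1.5 → max 1.5
A3 regrets: 1.8, 0.6, 0.1, 1.2, 0.1 → max 1.8
A4 regrets: 0.2, 0.7, 1.7, 0.9, 0.0 → max 1.7
A5 regrets: 1.7, 0.5, 0.7, 0.0, 0.3 → max 1.7
A6 regrets: 0.0, 1.7, 0.0, 0.5, 0.6 → max 1.7
A7 regrets: 1.4, 1.4, 0.1, 1.3, 1.6 → max 1.6
Smallest max regret = 1.5 → A2.

A2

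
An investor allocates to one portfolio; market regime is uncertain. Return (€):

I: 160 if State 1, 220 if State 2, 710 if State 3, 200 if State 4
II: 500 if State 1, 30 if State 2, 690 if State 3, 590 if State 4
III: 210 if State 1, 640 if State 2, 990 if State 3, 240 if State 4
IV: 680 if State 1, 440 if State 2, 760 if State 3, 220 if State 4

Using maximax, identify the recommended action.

Row maxima: I=710, II=690, III=990, IV=760
Best best-case = 990 → III.

III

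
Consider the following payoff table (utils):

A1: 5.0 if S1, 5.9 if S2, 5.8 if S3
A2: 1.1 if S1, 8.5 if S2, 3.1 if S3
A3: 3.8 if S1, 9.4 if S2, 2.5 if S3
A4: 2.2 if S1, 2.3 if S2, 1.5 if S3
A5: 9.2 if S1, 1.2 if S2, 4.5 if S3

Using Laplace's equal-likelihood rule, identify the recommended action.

A1

Row averages: A1=167/30, A2=127/30, A3=157/30, A4=2, A5=149/30
Highest average = 167/30 → A1.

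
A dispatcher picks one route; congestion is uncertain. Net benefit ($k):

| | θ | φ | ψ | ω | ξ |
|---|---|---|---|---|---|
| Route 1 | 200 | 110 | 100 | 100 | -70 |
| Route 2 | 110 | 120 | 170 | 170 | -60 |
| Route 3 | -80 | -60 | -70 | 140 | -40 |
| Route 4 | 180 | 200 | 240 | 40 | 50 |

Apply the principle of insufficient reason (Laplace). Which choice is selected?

Route 4

Row averages: Route 1=88, Route 2=102, Route 3=-22, Route 4=142
Highest average = 142 → Route 4.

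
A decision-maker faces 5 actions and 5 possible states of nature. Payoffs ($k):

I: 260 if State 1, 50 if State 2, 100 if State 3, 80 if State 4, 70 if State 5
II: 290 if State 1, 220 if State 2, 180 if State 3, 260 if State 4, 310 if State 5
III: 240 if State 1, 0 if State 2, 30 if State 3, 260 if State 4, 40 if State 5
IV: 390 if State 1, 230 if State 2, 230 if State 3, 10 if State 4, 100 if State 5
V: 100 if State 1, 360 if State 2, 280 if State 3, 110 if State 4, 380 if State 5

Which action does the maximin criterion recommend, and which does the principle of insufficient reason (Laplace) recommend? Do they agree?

Row minima: I=50, II=180, III=0, IV=10, V=100
Best worst-case = 180 → II.
Row averages: I=112, II=252, III=114, IV=192, V=246
Highest average = 252 → II.

maximin → II; laplace → II (agree)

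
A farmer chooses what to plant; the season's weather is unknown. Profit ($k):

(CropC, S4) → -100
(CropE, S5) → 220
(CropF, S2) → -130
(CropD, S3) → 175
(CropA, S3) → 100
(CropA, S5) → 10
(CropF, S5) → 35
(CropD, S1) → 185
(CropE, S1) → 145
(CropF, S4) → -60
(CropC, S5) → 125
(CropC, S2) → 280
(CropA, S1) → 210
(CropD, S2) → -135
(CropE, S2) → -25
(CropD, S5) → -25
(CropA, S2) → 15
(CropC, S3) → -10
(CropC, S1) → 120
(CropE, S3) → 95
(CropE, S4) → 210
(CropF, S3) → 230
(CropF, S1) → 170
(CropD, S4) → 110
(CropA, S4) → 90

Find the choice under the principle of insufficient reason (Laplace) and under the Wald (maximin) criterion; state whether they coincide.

laplace → CropE; maximin → CropA (disagree)

Row averages: CropF=49, CropE=129, CropD=62, CropA=85, CropC=83
Highest average = 129 → CropE.
Row minima: CropF=-130, CropE=-25, CropD=-135, CropA=10, CropC=-100
Best worst-case = 10 → CropA.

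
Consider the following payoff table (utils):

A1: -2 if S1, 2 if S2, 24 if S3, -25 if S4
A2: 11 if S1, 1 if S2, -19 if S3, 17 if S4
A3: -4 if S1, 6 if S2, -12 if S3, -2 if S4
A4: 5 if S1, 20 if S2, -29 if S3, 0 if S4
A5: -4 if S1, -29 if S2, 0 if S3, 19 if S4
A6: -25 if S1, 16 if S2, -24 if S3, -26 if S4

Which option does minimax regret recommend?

A3

Column bests: S1=11, S2=20, S3=24, S4=19.
A1 regrets: 13, 18, 0, 44 → max 44
A2 regrets: 0, 19, 43, 2 → max 43
A3 regrets: 15, 14, 36, 21 → max 36
A4 regrets: 6, 0, 53, 19 → max 53
A5 regrets: 15, 49, 24, 0 → max 49
A6 regrets: 36, 4, 48, 45 → max 48
Smallest max regret = 36 → A3.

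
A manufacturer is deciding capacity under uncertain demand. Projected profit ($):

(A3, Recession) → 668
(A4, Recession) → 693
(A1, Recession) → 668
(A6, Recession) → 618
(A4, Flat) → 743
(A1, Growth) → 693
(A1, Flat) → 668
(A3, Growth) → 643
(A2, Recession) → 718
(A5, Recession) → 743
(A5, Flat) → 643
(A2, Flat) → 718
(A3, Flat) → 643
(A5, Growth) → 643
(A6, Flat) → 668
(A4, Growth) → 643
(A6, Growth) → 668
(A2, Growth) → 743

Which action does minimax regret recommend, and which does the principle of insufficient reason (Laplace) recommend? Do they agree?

Column bests: Recession=743, Flat=743, Growth=743.
A1 regrets: 75, 75, 50 → max 75
A2 regrets: 25, 25, 0 → max 25
A3 regrets: 75, 100, 100 → max 100
A4 regrets: 50, 0, 100 → max 100
A5 regrets: 0, 100, 100 → max 100
A6 regrets: 125, 75, 75 → max 125
Smallest max regret = 25 → A2.
Row averages: A1=2029/3, A2=2179/3, A3=1954/3, A4=693, A5=2029/3, A6=1954/3
Highest average = 2179/3 → A2.

minimax regret → A2; laplace → A2 (agree)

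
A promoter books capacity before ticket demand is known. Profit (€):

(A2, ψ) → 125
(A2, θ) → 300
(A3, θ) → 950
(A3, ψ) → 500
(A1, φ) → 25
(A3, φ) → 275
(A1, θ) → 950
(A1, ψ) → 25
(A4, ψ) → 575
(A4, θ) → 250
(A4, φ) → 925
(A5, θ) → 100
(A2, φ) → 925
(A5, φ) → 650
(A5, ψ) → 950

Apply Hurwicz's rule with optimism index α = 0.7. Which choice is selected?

A1: 0.7·950 + 0.3·25 = 672.5
A2: 0.7·925 + 0.3·125 = 685
A3: 0.7·950 + 0.3·275 = 747.5
A4: 0.7·925 + 0.3·250 = 722.5
A5: 0.7·950 + 0.3·100 = 695
Highest Hurwicz score = 747.5 → A3.

A3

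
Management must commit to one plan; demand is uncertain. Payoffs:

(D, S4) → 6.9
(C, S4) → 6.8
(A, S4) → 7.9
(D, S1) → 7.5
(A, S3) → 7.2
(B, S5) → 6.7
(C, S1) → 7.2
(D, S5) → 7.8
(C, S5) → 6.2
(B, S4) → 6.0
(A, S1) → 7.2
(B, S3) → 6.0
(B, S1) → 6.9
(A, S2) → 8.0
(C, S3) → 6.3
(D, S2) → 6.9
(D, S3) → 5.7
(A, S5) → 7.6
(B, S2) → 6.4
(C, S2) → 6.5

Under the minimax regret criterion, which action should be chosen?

A

Column bests: S1=7.5, S2=8.0, S3=7.2, S4=7.9, S5=7.8.
A regrets: 0.3, 0.0, 0.0, 0.0, 0.2 → max 0.3
B regrets: 0.6, 1.6, 1.2, 1.9, 1.1 → max 1.9
C regrets: 0.3, 1.5, 0.9, 1.1, 1.6 → max 1.6
D regrets: 0.0, 1.1, 1.5, 1.0, 0.0 → max 1.5
Smallest max regret = 0.3 → A.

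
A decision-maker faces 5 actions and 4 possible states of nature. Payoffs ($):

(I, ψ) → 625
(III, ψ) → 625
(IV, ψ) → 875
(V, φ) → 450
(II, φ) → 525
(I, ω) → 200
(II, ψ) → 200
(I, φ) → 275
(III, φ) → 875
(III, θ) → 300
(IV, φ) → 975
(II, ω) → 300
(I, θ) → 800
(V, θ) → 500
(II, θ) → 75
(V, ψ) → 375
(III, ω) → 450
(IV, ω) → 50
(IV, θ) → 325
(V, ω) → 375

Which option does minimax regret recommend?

Column bests: θ=800, φ=975, ψ=875, ω=450.
I regrets: 0, 700, 250, 250 → max 700
II regrets: 725, 450, 675, 150 → max 725
III regrets: 500, 100, 250, 0 → max 500
IV regrets: 475, 0, 0, 400 → max 475
V regrets: 300, 525, 500, 75 → max 525
Smallest max regret = 475 → IV.

IV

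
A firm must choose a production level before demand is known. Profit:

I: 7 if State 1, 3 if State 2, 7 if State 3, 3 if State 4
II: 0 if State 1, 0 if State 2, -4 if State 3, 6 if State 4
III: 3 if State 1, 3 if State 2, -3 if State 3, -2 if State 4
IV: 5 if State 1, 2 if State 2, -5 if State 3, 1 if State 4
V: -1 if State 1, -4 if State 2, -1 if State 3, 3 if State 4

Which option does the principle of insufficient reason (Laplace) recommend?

I

Row averages: I=5, II=0.5, III=0.25, IV=0.75, V=-0.75
Highest average = 5 → I.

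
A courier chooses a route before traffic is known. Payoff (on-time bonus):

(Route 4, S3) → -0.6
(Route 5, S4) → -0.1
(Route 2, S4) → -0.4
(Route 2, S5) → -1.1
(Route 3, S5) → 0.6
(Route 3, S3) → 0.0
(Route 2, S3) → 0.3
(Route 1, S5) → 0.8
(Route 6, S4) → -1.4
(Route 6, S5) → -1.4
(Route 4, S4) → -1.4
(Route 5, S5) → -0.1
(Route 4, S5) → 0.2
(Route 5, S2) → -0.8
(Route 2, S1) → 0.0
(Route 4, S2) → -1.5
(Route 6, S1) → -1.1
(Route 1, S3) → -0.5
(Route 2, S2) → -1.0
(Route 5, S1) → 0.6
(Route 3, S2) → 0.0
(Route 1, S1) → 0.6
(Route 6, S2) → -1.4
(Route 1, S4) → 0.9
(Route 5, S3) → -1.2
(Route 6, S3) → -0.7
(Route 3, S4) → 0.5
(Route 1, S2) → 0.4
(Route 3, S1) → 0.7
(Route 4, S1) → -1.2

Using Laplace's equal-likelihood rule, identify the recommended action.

Route 1

Row averages: Route 1=0.44, Route 2=-0.44, Route 3=0.36, Route 4=-0.9, Route 5=-0.32, Route 6=-1.2
Highest average = 0.44 → Route 1.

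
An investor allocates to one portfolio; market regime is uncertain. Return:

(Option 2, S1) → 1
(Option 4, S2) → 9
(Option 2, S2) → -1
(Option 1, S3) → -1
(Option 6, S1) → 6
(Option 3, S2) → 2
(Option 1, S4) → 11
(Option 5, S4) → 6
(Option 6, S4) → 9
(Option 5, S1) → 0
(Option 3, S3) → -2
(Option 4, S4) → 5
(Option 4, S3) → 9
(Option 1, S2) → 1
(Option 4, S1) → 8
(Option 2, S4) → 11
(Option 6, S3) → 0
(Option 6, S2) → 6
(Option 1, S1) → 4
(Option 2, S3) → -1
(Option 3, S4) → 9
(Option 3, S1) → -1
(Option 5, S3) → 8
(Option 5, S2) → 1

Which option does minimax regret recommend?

Option 4

Column bests: S1=8, S2=9, S3=9, S4=11.
Option 1 regrets: 4, 8, 10, 0 → max 10
Option 2 regrets: 7, 10, 10, 0 → max 10
Option 3 regrets: 9, 7, 11, 2 → max 11
Option 4 regrets: 0, 0, 0, 6 → max 6
Option 5 regrets: 8, 8, 1, 5 → max 8
Option 6 regrets: 2, 3, 9, 2 → max 9
Smallest max regret = 6 → Option 4.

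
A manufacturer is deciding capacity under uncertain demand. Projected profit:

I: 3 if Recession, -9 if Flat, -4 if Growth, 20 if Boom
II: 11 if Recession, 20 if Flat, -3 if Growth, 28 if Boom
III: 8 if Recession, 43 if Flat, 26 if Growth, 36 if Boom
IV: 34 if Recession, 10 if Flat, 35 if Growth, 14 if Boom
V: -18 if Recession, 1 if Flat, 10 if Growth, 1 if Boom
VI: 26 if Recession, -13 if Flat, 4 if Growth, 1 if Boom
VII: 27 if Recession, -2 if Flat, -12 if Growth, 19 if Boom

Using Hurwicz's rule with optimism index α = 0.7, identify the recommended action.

III

I: 0.7·20 + 0.3·(-9) = 11.3
II: 0.7·28 + 0.3·(-3) = 18.7
III: 0.7·43 + 0.3·8 = 32.5
IV: 0.7·35 + 0.3·10 = 27.5
V: 0.7·10 + 0.3·(-18) = 1.6
VI: 0.7·26 + 0.3·(-13) = 14.3
VII: 0.7·27 + 0.3·(-12) = 15.3
Highest Hurwicz score = 32.5 → III.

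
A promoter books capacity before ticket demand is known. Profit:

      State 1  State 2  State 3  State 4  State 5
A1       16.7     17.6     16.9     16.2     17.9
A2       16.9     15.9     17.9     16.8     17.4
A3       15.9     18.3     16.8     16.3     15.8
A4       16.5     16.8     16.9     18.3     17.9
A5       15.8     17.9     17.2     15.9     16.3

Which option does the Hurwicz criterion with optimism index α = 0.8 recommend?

A4

A1: 0.8·17.9 + 0.2·16.2 = 17.56
A2: 0.8·17.9 + 0.2·15.9 = 17.5
A3: 0.8·18.3 + 0.2·15.8 = 17.8
A4: 0.8·18.3 + 0.2·16.5 = 17.94
A5: 0.8·17.9 + 0.2·15.8 = 17.48
Highest Hurwicz score = 17.94 → A4.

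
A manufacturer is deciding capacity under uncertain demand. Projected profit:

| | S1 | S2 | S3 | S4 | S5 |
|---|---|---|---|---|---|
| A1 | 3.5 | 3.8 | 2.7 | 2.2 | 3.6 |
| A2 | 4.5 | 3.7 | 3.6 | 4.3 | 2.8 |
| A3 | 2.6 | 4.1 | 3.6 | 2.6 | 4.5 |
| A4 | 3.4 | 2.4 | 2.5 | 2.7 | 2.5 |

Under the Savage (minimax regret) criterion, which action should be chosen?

A2

Column bests: S1=4.5, S2=4.1, S3=3.6, S4=4.3, S5=4.5.
A1 regrets: 1.0, 0.3, 0.9, 2.1, 0.9 → max 2.1
A2 regrets: 0.0, 0.4, 0.0, 0.0, 1.7 → max 1.7
A3 regrets: 1.9, 0.0, 0.0, 1.7, 0.0 → max 1.9
A4 regrets: 1.1, 1.7, 1.1, 1.6, 2.0 → max 2.0
Smallest max regret = 1.7 → A2.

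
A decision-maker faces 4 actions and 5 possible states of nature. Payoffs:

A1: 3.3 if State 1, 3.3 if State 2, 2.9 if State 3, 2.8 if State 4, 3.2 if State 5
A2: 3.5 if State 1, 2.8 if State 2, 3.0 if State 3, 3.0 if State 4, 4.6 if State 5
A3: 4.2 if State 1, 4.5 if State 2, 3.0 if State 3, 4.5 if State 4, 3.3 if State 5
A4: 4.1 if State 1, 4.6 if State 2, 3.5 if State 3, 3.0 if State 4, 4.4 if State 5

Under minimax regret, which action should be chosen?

A3

Column bests: State 1=4.2, State 2=4.6, State 3=3.5, State 4=4.5, State 5=4.6.
A1 regrets: 0.9, 1.3, 0.6, 1.7, 1.4 → max 1.7
A2 regrets: 0.7, 1.8, 0.5, 1.5, 0.0 → max 1.8
A3 regrets: 0.0, 0.1, 0.5, 0.0, 1.3 → max 1.3
A4 regrets: 0.1, 0.0, 0.0, 1.5, 0.2 → max 1.5
Smallest max regret = 1.3 → A3.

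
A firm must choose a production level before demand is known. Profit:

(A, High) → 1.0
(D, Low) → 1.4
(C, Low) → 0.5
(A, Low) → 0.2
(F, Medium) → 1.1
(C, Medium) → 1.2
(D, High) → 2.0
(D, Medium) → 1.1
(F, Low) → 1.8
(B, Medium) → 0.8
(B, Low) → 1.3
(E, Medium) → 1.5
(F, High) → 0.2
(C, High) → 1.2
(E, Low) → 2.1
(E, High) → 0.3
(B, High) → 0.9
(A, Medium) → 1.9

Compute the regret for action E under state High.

Best payoff under High is 2.0.
Regret = 2.0 − 0.3 = 1.7.

1.7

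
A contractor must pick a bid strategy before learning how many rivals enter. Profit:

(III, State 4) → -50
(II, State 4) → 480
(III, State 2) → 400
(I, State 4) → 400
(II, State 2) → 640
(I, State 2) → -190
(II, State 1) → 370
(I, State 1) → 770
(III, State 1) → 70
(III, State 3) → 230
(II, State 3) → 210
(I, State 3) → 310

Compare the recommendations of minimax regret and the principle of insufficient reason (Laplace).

Column bests: State 1=770, State 2=640, State 3=310, State 4=480.
I regrets: 0, 830, 0, 80 → max 830
II regrets: 400, 0, 100, 0 → max 400
III regrets: 700, 240, 80, 530 → max 700
Smallest max regret = 400 → II.
Row averages: I=322.5, II=425, III=162.5
Highest average = 425 → II.

minimax regret → II; laplace → II (agree)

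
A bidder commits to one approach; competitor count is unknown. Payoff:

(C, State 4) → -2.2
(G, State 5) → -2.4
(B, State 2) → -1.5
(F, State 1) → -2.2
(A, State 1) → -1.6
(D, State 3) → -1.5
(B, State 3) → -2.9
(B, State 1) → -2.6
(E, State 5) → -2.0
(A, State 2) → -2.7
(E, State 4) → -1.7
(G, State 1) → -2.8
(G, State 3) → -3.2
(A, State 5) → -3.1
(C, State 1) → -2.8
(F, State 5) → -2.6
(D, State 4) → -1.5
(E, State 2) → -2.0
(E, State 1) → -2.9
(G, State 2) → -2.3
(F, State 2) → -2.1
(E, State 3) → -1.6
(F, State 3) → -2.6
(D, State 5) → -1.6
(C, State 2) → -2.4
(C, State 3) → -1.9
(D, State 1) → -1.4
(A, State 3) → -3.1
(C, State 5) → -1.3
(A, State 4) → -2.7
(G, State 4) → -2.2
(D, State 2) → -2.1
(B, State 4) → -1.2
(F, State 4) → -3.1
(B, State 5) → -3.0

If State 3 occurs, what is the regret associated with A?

1.6

Best payoff under State 3 is -1.5.
Regret = -1.5 − (-3.1) = 1.6.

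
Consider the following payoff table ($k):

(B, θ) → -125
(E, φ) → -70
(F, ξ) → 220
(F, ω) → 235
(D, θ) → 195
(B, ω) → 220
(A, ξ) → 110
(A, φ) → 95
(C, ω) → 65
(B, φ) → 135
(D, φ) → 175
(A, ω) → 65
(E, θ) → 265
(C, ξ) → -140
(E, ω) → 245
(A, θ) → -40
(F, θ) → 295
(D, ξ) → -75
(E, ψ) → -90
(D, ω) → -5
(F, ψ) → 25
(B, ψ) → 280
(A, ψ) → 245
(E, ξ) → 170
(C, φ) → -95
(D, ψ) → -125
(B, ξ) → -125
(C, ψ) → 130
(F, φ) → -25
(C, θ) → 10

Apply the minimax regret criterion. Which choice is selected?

F

Column bests: θ=295, φ=175, ψ=280, ω=245, ξ=220.
A regrets: 335, 80, 35, 180, 110 → max 335
B regrets: 420, 40, 0, 25, 345 → max 420
C regrets: 285, 270, 150, 180, 360 → max 360
D regrets: 100, 0, 405, 250, 295 → max 405
E regrets: 30, 245, 370, 0, 50 → max 370
F regrets: 0, 200, 255, 10, 0 → max 255
Smallest max regret = 255 → F.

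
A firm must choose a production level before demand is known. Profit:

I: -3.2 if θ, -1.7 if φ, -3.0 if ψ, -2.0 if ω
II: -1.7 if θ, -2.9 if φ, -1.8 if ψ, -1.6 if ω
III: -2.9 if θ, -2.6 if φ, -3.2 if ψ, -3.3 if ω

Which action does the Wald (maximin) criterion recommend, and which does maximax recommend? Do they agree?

maximin → II; maximax → II (agree)

Row minima: I=-3.2, II=-2.9, III=-3.3
Best worst-case = -2.9 → II.
Row maxima: I=-1.7, II=-1.6, III=-2.6
Best best-case = -1.6 → II.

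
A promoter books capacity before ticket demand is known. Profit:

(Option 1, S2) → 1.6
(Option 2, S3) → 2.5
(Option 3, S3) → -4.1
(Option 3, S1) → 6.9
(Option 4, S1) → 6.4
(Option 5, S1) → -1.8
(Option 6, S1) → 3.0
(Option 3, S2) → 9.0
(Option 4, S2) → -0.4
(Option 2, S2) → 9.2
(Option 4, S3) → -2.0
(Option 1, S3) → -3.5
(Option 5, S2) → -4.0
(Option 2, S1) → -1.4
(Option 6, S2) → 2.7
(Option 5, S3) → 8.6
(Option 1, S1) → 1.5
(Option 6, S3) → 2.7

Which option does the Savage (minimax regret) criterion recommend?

Option 6

Column bests: S1=6.9, S2=9.2, S3=8.6.
Option 1 regrets: 5.4, 7.6, 12.1 → max 12.1
Option 2 regrets: 8.3, 0.0, 6.1 → max 8.3
Option 3 regrets: 0.0, 0.2, 12.7 → max 12.7
Option 4 regrets: 0.5, 9.6, 10.6 → max 10.6
Option 5 regrets: 8.7, 13.2, 0.0 → max 13.2
Option 6 regrets: 3.9, 6.5, 5.9 → max 6.5
Smallest max regret = 6.5 → Option 6.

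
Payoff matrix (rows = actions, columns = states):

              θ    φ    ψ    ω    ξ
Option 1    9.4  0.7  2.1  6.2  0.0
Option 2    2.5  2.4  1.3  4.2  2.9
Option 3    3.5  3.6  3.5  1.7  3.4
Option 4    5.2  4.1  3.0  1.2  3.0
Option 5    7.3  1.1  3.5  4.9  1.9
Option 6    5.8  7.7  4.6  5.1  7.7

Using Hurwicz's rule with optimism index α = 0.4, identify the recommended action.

Option 1: 0.4·9.4 + 0.6·0.0 = 3.76
Option 2: 0.4·4.2 + 0.6·1.3 = 2.46
Option 3: 0.4·3.6 + 0.6·1.7 = 2.46
Option 4: 0.4·5.2 + 0.6·1.2 = 2.8
Option 5: 0.4·7.3 + 0.6·1.1 = 3.58
Option 6: 0.4·7.7 + 0.6·4.6 = 5.84
Highest Hurwicz score = 5.84 → Option 6.

Option 6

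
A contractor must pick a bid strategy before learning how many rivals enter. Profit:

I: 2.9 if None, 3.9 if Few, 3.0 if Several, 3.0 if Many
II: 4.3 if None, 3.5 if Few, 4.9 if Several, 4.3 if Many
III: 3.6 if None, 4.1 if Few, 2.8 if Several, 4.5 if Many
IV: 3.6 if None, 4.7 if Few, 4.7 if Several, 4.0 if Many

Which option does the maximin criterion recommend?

IV

Row minima: I=2.9, II=3.5, III=2.8, IV=3.6
Best worst-case = 3.6 → IV.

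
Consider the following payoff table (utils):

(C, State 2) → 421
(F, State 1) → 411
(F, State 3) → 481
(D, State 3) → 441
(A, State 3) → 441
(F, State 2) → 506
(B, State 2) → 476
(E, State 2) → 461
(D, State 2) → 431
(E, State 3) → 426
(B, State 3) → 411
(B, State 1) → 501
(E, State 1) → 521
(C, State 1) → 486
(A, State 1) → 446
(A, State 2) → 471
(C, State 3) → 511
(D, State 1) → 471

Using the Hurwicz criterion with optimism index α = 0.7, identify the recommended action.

E

A: 0.7·471 + 0.3·441 = 462
B: 0.7·501 + 0.3·411 = 474
C: 0.7·511 + 0.3·421 = 484
D: 0.7·471 + 0.3·431 = 459
E: 0.7·521 + 0.3·426 = 492.5
F: 0.7·506 + 0.3·411 = 477.5
Highest Hurwicz score = 492.5 → E.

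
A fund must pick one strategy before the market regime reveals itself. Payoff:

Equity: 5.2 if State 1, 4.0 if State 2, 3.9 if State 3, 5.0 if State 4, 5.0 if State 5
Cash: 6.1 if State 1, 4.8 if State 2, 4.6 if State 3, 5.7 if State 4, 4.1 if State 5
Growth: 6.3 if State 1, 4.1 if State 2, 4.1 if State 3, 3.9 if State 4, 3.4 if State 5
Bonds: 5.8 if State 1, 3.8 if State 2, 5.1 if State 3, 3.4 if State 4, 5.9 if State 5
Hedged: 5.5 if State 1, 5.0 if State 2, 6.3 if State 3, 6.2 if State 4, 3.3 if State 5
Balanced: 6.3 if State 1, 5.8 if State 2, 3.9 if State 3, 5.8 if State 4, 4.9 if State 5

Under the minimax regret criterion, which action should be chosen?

Cash

Column bests: State 1=6.3, State 2=5.8, State 3=6.3, State 4=6.2, State 5=5.9.
Equity regrets: 1.1, 1.8, 2.4, 1.2, 0.9 → max 2.4
Cash regrets: 0.2, 1.0, 1.7, 0.5, 1.8 → max 1.8
Growth regrets: 0.0, 1.7, 2.2, 2.3, 2.5 → max 2.5
Bonds regrets: 0.5, 2.0, 1.2, 2.8, 0.0 → max 2.8
Hedged regrets: 0.8, 0.8, 0.0, 0.0, 2.6 → max 2.6
Balanced regrets: 0.0, 0.0, 2.4, 0.4, 1.0 → max 2.4
Smallest max regret = 1.8 → Cash.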